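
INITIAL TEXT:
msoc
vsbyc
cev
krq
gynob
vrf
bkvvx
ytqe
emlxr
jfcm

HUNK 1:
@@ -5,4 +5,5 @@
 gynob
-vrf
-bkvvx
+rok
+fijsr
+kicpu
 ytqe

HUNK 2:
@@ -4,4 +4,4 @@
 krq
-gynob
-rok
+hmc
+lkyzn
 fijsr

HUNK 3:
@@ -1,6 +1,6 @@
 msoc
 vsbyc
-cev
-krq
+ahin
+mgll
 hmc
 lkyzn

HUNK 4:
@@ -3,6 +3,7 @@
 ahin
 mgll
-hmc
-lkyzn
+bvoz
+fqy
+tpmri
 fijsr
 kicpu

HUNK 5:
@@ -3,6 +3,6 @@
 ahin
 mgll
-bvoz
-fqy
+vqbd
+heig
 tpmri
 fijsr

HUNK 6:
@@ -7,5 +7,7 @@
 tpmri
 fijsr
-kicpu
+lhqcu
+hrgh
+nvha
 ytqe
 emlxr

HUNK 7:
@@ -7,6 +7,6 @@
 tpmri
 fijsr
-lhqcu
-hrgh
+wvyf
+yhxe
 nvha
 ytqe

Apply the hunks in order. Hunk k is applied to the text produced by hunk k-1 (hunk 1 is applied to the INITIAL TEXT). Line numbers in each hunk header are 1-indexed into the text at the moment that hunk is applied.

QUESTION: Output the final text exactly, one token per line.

Answer: msoc
vsbyc
ahin
mgll
vqbd
heig
tpmri
fijsr
wvyf
yhxe
nvha
ytqe
emlxr
jfcm

Derivation:
Hunk 1: at line 5 remove [vrf,bkvvx] add [rok,fijsr,kicpu] -> 11 lines: msoc vsbyc cev krq gynob rok fijsr kicpu ytqe emlxr jfcm
Hunk 2: at line 4 remove [gynob,rok] add [hmc,lkyzn] -> 11 lines: msoc vsbyc cev krq hmc lkyzn fijsr kicpu ytqe emlxr jfcm
Hunk 3: at line 1 remove [cev,krq] add [ahin,mgll] -> 11 lines: msoc vsbyc ahin mgll hmc lkyzn fijsr kicpu ytqe emlxr jfcm
Hunk 4: at line 3 remove [hmc,lkyzn] add [bvoz,fqy,tpmri] -> 12 lines: msoc vsbyc ahin mgll bvoz fqy tpmri fijsr kicpu ytqe emlxr jfcm
Hunk 5: at line 3 remove [bvoz,fqy] add [vqbd,heig] -> 12 lines: msoc vsbyc ahin mgll vqbd heig tpmri fijsr kicpu ytqe emlxr jfcm
Hunk 6: at line 7 remove [kicpu] add [lhqcu,hrgh,nvha] -> 14 lines: msoc vsbyc ahin mgll vqbd heig tpmri fijsr lhqcu hrgh nvha ytqe emlxr jfcm
Hunk 7: at line 7 remove [lhqcu,hrgh] add [wvyf,yhxe] -> 14 lines: msoc vsbyc ahin mgll vqbd heig tpmri fijsr wvyf yhxe nvha ytqe emlxr jfcm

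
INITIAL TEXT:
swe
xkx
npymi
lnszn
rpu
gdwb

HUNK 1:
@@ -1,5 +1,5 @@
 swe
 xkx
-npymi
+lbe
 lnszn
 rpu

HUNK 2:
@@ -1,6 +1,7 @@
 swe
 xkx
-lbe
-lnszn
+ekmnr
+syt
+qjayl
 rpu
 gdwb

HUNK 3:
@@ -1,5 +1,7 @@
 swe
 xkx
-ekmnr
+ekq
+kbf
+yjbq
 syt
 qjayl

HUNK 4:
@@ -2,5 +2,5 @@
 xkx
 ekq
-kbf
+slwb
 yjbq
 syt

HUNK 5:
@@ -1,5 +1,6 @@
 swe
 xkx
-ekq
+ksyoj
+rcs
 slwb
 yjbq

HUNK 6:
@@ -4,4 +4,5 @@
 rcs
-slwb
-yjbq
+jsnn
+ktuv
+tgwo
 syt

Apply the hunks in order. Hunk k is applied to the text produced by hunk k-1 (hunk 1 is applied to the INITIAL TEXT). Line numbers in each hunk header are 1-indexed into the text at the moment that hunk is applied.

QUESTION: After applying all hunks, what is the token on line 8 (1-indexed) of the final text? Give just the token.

Answer: syt

Derivation:
Hunk 1: at line 1 remove [npymi] add [lbe] -> 6 lines: swe xkx lbe lnszn rpu gdwb
Hunk 2: at line 1 remove [lbe,lnszn] add [ekmnr,syt,qjayl] -> 7 lines: swe xkx ekmnr syt qjayl rpu gdwb
Hunk 3: at line 1 remove [ekmnr] add [ekq,kbf,yjbq] -> 9 lines: swe xkx ekq kbf yjbq syt qjayl rpu gdwb
Hunk 4: at line 2 remove [kbf] add [slwb] -> 9 lines: swe xkx ekq slwb yjbq syt qjayl rpu gdwb
Hunk 5: at line 1 remove [ekq] add [ksyoj,rcs] -> 10 lines: swe xkx ksyoj rcs slwb yjbq syt qjayl rpu gdwb
Hunk 6: at line 4 remove [slwb,yjbq] add [jsnn,ktuv,tgwo] -> 11 lines: swe xkx ksyoj rcs jsnn ktuv tgwo syt qjayl rpu gdwb
Final line 8: syt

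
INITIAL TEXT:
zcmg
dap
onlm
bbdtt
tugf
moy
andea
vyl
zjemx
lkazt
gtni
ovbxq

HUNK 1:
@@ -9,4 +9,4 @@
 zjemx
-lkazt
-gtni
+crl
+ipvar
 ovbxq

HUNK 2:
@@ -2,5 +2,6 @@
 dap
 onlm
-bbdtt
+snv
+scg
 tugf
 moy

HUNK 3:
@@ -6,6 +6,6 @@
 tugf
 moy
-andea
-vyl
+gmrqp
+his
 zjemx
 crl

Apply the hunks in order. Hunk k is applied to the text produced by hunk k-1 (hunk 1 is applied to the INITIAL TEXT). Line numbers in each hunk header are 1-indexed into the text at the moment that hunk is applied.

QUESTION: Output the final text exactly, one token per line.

Answer: zcmg
dap
onlm
snv
scg
tugf
moy
gmrqp
his
zjemx
crl
ipvar
ovbxq

Derivation:
Hunk 1: at line 9 remove [lkazt,gtni] add [crl,ipvar] -> 12 lines: zcmg dap onlm bbdtt tugf moy andea vyl zjemx crl ipvar ovbxq
Hunk 2: at line 2 remove [bbdtt] add [snv,scg] -> 13 lines: zcmg dap onlm snv scg tugf moy andea vyl zjemx crl ipvar ovbxq
Hunk 3: at line 6 remove [andea,vyl] add [gmrqp,his] -> 13 lines: zcmg dap onlm snv scg tugf moy gmrqp his zjemx crl ipvar ovbxq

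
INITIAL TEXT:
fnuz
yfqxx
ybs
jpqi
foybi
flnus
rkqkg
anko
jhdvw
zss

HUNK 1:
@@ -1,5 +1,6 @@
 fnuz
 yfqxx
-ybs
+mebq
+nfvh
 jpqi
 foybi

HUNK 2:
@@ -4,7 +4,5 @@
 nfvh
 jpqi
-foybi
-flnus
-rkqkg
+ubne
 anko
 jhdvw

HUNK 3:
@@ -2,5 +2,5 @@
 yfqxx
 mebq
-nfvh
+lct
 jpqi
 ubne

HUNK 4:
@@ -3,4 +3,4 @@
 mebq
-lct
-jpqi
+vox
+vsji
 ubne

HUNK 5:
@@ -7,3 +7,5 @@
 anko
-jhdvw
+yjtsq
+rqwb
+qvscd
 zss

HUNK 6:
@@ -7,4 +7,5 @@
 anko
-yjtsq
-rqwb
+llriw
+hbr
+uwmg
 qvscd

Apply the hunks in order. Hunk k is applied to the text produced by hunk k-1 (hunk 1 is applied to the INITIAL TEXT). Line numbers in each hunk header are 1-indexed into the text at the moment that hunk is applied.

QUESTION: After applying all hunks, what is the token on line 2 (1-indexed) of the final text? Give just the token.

Answer: yfqxx

Derivation:
Hunk 1: at line 1 remove [ybs] add [mebq,nfvh] -> 11 lines: fnuz yfqxx mebq nfvh jpqi foybi flnus rkqkg anko jhdvw zss
Hunk 2: at line 4 remove [foybi,flnus,rkqkg] add [ubne] -> 9 lines: fnuz yfqxx mebq nfvh jpqi ubne anko jhdvw zss
Hunk 3: at line 2 remove [nfvh] add [lct] -> 9 lines: fnuz yfqxx mebq lct jpqi ubne anko jhdvw zss
Hunk 4: at line 3 remove [lct,jpqi] add [vox,vsji] -> 9 lines: fnuz yfqxx mebq vox vsji ubne anko jhdvw zss
Hunk 5: at line 7 remove [jhdvw] add [yjtsq,rqwb,qvscd] -> 11 lines: fnuz yfqxx mebq vox vsji ubne anko yjtsq rqwb qvscd zss
Hunk 6: at line 7 remove [yjtsq,rqwb] add [llriw,hbr,uwmg] -> 12 lines: fnuz yfqxx mebq vox vsji ubne anko llriw hbr uwmg qvscd zss
Final line 2: yfqxx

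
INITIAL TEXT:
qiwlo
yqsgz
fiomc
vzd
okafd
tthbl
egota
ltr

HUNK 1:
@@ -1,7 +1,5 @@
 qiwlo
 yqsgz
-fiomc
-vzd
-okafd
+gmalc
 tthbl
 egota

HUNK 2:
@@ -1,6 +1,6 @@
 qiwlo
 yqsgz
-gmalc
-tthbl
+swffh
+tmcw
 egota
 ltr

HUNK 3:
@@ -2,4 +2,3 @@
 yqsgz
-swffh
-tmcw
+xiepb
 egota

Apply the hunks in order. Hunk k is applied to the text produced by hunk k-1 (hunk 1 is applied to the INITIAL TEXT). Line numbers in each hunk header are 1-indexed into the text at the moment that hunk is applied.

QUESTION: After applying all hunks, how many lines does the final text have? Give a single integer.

Hunk 1: at line 1 remove [fiomc,vzd,okafd] add [gmalc] -> 6 lines: qiwlo yqsgz gmalc tthbl egota ltr
Hunk 2: at line 1 remove [gmalc,tthbl] add [swffh,tmcw] -> 6 lines: qiwlo yqsgz swffh tmcw egota ltr
Hunk 3: at line 2 remove [swffh,tmcw] add [xiepb] -> 5 lines: qiwlo yqsgz xiepb egota ltr
Final line count: 5

Answer: 5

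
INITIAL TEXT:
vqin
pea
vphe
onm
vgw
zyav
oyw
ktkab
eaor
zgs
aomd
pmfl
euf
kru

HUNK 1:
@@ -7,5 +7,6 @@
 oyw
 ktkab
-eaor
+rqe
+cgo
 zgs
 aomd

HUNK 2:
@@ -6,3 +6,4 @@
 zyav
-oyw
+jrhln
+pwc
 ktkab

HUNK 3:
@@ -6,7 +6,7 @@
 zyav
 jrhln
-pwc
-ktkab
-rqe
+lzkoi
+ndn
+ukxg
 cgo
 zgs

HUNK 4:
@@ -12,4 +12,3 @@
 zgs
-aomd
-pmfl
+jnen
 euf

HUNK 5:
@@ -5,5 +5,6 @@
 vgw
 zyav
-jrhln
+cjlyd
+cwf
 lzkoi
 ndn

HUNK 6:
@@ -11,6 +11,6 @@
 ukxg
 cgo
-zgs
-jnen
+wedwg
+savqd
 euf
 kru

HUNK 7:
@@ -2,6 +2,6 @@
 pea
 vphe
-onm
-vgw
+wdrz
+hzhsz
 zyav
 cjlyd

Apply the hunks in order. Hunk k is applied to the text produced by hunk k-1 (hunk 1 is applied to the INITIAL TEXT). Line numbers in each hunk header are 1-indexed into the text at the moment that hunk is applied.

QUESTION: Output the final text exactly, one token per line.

Hunk 1: at line 7 remove [eaor] add [rqe,cgo] -> 15 lines: vqin pea vphe onm vgw zyav oyw ktkab rqe cgo zgs aomd pmfl euf kru
Hunk 2: at line 6 remove [oyw] add [jrhln,pwc] -> 16 lines: vqin pea vphe onm vgw zyav jrhln pwc ktkab rqe cgo zgs aomd pmfl euf kru
Hunk 3: at line 6 remove [pwc,ktkab,rqe] add [lzkoi,ndn,ukxg] -> 16 lines: vqin pea vphe onm vgw zyav jrhln lzkoi ndn ukxg cgo zgs aomd pmfl euf kru
Hunk 4: at line 12 remove [aomd,pmfl] add [jnen] -> 15 lines: vqin pea vphe onm vgw zyav jrhln lzkoi ndn ukxg cgo zgs jnen euf kru
Hunk 5: at line 5 remove [jrhln] add [cjlyd,cwf] -> 16 lines: vqin pea vphe onm vgw zyav cjlyd cwf lzkoi ndn ukxg cgo zgs jnen euf kru
Hunk 6: at line 11 remove [zgs,jnen] add [wedwg,savqd] -> 16 lines: vqin pea vphe onm vgw zyav cjlyd cwf lzkoi ndn ukxg cgo wedwg savqd euf kru
Hunk 7: at line 2 remove [onm,vgw] add [wdrz,hzhsz] -> 16 lines: vqin pea vphe wdrz hzhsz zyav cjlyd cwf lzkoi ndn ukxg cgo wedwg savqd euf kru

Answer: vqin
pea
vphe
wdrz
hzhsz
zyav
cjlyd
cwf
lzkoi
ndn
ukxg
cgo
wedwg
savqd
euf
kru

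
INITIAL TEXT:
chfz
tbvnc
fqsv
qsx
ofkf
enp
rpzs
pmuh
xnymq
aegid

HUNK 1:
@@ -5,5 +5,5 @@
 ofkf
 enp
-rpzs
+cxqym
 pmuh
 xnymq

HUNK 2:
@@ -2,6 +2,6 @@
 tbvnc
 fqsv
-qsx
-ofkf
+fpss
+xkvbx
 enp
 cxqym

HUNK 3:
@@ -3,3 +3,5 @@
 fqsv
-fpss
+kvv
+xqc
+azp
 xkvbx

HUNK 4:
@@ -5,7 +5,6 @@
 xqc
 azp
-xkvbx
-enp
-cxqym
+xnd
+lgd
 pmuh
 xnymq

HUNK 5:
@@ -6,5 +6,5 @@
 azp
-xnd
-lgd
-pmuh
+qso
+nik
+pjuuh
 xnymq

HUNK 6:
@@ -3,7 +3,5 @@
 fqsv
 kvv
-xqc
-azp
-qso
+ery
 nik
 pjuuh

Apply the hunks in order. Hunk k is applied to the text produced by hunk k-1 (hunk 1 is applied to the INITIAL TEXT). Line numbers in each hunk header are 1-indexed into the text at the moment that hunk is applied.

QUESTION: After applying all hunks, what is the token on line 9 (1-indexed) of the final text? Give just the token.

Answer: aegid

Derivation:
Hunk 1: at line 5 remove [rpzs] add [cxqym] -> 10 lines: chfz tbvnc fqsv qsx ofkf enp cxqym pmuh xnymq aegid
Hunk 2: at line 2 remove [qsx,ofkf] add [fpss,xkvbx] -> 10 lines: chfz tbvnc fqsv fpss xkvbx enp cxqym pmuh xnymq aegid
Hunk 3: at line 3 remove [fpss] add [kvv,xqc,azp] -> 12 lines: chfz tbvnc fqsv kvv xqc azp xkvbx enp cxqym pmuh xnymq aegid
Hunk 4: at line 5 remove [xkvbx,enp,cxqym] add [xnd,lgd] -> 11 lines: chfz tbvnc fqsv kvv xqc azp xnd lgd pmuh xnymq aegid
Hunk 5: at line 6 remove [xnd,lgd,pmuh] add [qso,nik,pjuuh] -> 11 lines: chfz tbvnc fqsv kvv xqc azp qso nik pjuuh xnymq aegid
Hunk 6: at line 3 remove [xqc,azp,qso] add [ery] -> 9 lines: chfz tbvnc fqsv kvv ery nik pjuuh xnymq aegid
Final line 9: aegid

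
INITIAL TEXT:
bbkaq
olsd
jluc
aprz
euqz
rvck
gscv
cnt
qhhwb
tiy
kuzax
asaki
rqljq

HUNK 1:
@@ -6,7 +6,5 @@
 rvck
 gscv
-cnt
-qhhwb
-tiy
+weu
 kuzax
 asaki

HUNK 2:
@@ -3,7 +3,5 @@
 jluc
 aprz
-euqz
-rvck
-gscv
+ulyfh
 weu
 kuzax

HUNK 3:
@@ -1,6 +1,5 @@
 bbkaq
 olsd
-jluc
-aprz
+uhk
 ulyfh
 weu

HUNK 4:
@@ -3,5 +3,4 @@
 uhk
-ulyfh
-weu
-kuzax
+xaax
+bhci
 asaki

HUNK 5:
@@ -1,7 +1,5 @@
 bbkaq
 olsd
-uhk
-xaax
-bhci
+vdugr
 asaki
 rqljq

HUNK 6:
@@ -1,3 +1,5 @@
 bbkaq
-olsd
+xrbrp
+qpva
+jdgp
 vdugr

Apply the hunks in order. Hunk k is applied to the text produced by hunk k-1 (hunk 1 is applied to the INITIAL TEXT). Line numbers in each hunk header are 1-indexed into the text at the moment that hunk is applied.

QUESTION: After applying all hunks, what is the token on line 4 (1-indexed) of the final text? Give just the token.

Hunk 1: at line 6 remove [cnt,qhhwb,tiy] add [weu] -> 11 lines: bbkaq olsd jluc aprz euqz rvck gscv weu kuzax asaki rqljq
Hunk 2: at line 3 remove [euqz,rvck,gscv] add [ulyfh] -> 9 lines: bbkaq olsd jluc aprz ulyfh weu kuzax asaki rqljq
Hunk 3: at line 1 remove [jluc,aprz] add [uhk] -> 8 lines: bbkaq olsd uhk ulyfh weu kuzax asaki rqljq
Hunk 4: at line 3 remove [ulyfh,weu,kuzax] add [xaax,bhci] -> 7 lines: bbkaq olsd uhk xaax bhci asaki rqljq
Hunk 5: at line 1 remove [uhk,xaax,bhci] add [vdugr] -> 5 lines: bbkaq olsd vdugr asaki rqljq
Hunk 6: at line 1 remove [olsd] add [xrbrp,qpva,jdgp] -> 7 lines: bbkaq xrbrp qpva jdgp vdugr asaki rqljq
Final line 4: jdgp

Answer: jdgp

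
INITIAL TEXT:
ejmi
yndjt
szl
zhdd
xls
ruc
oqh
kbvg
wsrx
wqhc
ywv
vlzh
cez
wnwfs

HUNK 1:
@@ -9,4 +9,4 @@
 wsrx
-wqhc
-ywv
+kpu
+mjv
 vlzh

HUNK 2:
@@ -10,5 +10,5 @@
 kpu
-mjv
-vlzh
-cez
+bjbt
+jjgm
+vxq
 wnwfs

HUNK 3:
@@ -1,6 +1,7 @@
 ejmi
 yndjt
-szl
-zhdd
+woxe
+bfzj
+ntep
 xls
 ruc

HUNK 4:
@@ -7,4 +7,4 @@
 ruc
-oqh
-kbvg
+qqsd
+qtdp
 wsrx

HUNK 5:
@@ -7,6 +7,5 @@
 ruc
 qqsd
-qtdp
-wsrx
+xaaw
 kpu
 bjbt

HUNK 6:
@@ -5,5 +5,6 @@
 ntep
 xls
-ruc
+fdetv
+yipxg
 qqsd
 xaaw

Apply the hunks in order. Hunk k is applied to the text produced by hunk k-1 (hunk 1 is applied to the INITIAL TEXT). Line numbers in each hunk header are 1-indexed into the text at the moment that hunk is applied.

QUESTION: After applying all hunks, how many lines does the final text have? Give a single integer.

Hunk 1: at line 9 remove [wqhc,ywv] add [kpu,mjv] -> 14 lines: ejmi yndjt szl zhdd xls ruc oqh kbvg wsrx kpu mjv vlzh cez wnwfs
Hunk 2: at line 10 remove [mjv,vlzh,cez] add [bjbt,jjgm,vxq] -> 14 lines: ejmi yndjt szl zhdd xls ruc oqh kbvg wsrx kpu bjbt jjgm vxq wnwfs
Hunk 3: at line 1 remove [szl,zhdd] add [woxe,bfzj,ntep] -> 15 lines: ejmi yndjt woxe bfzj ntep xls ruc oqh kbvg wsrx kpu bjbt jjgm vxq wnwfs
Hunk 4: at line 7 remove [oqh,kbvg] add [qqsd,qtdp] -> 15 lines: ejmi yndjt woxe bfzj ntep xls ruc qqsd qtdp wsrx kpu bjbt jjgm vxq wnwfs
Hunk 5: at line 7 remove [qtdp,wsrx] add [xaaw] -> 14 lines: ejmi yndjt woxe bfzj ntep xls ruc qqsd xaaw kpu bjbt jjgm vxq wnwfs
Hunk 6: at line 5 remove [ruc] add [fdetv,yipxg] -> 15 lines: ejmi yndjt woxe bfzj ntep xls fdetv yipxg qqsd xaaw kpu bjbt jjgm vxq wnwfs
Final line count: 15

Answer: 15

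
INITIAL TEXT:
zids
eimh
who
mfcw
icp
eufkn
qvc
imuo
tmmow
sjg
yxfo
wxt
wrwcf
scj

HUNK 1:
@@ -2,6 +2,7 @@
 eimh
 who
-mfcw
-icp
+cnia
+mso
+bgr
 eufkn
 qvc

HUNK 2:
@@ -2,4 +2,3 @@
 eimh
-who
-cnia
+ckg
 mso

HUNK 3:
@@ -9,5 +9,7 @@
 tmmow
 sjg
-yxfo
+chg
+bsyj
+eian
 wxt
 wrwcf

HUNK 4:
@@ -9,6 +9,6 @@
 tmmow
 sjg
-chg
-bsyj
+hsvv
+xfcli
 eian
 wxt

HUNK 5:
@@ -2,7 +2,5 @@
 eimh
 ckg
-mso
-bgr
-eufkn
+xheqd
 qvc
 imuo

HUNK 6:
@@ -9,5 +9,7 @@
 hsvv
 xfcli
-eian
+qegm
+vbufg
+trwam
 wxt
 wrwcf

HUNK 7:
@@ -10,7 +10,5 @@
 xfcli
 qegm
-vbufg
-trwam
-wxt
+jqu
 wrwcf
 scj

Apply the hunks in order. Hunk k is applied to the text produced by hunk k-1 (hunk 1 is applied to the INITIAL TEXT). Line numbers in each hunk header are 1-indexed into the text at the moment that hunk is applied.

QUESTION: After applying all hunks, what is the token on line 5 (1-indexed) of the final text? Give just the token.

Hunk 1: at line 2 remove [mfcw,icp] add [cnia,mso,bgr] -> 15 lines: zids eimh who cnia mso bgr eufkn qvc imuo tmmow sjg yxfo wxt wrwcf scj
Hunk 2: at line 2 remove [who,cnia] add [ckg] -> 14 lines: zids eimh ckg mso bgr eufkn qvc imuo tmmow sjg yxfo wxt wrwcf scj
Hunk 3: at line 9 remove [yxfo] add [chg,bsyj,eian] -> 16 lines: zids eimh ckg mso bgr eufkn qvc imuo tmmow sjg chg bsyj eian wxt wrwcf scj
Hunk 4: at line 9 remove [chg,bsyj] add [hsvv,xfcli] -> 16 lines: zids eimh ckg mso bgr eufkn qvc imuo tmmow sjg hsvv xfcli eian wxt wrwcf scj
Hunk 5: at line 2 remove [mso,bgr,eufkn] add [xheqd] -> 14 lines: zids eimh ckg xheqd qvc imuo tmmow sjg hsvv xfcli eian wxt wrwcf scj
Hunk 6: at line 9 remove [eian] add [qegm,vbufg,trwam] -> 16 lines: zids eimh ckg xheqd qvc imuo tmmow sjg hsvv xfcli qegm vbufg trwam wxt wrwcf scj
Hunk 7: at line 10 remove [vbufg,trwam,wxt] add [jqu] -> 14 lines: zids eimh ckg xheqd qvc imuo tmmow sjg hsvv xfcli qegm jqu wrwcf scj
Final line 5: qvc

Answer: qvc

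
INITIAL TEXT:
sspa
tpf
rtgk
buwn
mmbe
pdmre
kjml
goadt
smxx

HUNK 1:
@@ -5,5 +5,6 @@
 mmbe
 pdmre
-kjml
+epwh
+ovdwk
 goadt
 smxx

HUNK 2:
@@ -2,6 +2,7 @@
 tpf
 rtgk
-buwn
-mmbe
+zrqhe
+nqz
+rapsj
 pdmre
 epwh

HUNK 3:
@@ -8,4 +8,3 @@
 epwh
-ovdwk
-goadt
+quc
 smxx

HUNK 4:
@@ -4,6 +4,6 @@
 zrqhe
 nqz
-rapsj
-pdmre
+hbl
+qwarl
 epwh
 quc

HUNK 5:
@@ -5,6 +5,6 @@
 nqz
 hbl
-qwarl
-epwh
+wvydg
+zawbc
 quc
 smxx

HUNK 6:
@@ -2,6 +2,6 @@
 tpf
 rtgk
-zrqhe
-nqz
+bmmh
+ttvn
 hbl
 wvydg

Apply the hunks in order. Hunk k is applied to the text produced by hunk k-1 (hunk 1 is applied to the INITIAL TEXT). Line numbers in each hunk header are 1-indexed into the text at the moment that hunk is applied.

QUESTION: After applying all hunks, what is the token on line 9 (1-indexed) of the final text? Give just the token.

Hunk 1: at line 5 remove [kjml] add [epwh,ovdwk] -> 10 lines: sspa tpf rtgk buwn mmbe pdmre epwh ovdwk goadt smxx
Hunk 2: at line 2 remove [buwn,mmbe] add [zrqhe,nqz,rapsj] -> 11 lines: sspa tpf rtgk zrqhe nqz rapsj pdmre epwh ovdwk goadt smxx
Hunk 3: at line 8 remove [ovdwk,goadt] add [quc] -> 10 lines: sspa tpf rtgk zrqhe nqz rapsj pdmre epwh quc smxx
Hunk 4: at line 4 remove [rapsj,pdmre] add [hbl,qwarl] -> 10 lines: sspa tpf rtgk zrqhe nqz hbl qwarl epwh quc smxx
Hunk 5: at line 5 remove [qwarl,epwh] add [wvydg,zawbc] -> 10 lines: sspa tpf rtgk zrqhe nqz hbl wvydg zawbc quc smxx
Hunk 6: at line 2 remove [zrqhe,nqz] add [bmmh,ttvn] -> 10 lines: sspa tpf rtgk bmmh ttvn hbl wvydg zawbc quc smxx
Final line 9: quc

Answer: quc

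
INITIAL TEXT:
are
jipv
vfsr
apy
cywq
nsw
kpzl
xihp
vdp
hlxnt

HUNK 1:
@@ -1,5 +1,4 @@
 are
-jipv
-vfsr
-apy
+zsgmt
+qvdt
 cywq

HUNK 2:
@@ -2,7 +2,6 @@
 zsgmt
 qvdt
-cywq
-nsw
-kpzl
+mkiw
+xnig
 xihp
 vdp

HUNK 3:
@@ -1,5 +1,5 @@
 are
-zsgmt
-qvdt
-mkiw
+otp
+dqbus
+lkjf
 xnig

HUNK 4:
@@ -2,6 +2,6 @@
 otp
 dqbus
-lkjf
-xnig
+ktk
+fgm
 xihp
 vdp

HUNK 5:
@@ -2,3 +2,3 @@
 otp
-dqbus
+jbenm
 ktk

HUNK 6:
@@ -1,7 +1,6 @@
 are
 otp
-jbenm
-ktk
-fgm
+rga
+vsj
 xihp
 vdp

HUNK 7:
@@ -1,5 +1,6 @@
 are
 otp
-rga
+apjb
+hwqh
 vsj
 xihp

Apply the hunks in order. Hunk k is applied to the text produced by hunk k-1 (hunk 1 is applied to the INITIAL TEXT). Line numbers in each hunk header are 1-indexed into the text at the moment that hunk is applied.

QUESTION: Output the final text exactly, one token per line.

Hunk 1: at line 1 remove [jipv,vfsr,apy] add [zsgmt,qvdt] -> 9 lines: are zsgmt qvdt cywq nsw kpzl xihp vdp hlxnt
Hunk 2: at line 2 remove [cywq,nsw,kpzl] add [mkiw,xnig] -> 8 lines: are zsgmt qvdt mkiw xnig xihp vdp hlxnt
Hunk 3: at line 1 remove [zsgmt,qvdt,mkiw] add [otp,dqbus,lkjf] -> 8 lines: are otp dqbus lkjf xnig xihp vdp hlxnt
Hunk 4: at line 2 remove [lkjf,xnig] add [ktk,fgm] -> 8 lines: are otp dqbus ktk fgm xihp vdp hlxnt
Hunk 5: at line 2 remove [dqbus] add [jbenm] -> 8 lines: are otp jbenm ktk fgm xihp vdp hlxnt
Hunk 6: at line 1 remove [jbenm,ktk,fgm] add [rga,vsj] -> 7 lines: are otp rga vsj xihp vdp hlxnt
Hunk 7: at line 1 remove [rga] add [apjb,hwqh] -> 8 lines: are otp apjb hwqh vsj xihp vdp hlxnt

Answer: are
otp
apjb
hwqh
vsj
xihp
vdp
hlxnt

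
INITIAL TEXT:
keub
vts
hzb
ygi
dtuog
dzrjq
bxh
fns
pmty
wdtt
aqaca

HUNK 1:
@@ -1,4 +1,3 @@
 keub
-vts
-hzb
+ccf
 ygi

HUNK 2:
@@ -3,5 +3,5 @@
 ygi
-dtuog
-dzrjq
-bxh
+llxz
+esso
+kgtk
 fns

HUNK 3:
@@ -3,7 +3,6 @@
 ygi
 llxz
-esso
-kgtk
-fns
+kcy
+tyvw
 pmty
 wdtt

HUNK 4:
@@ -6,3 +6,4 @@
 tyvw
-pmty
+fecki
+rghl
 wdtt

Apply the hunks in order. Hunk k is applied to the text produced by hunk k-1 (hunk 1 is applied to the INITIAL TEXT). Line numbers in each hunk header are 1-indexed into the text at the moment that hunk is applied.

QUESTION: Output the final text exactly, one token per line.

Hunk 1: at line 1 remove [vts,hzb] add [ccf] -> 10 lines: keub ccf ygi dtuog dzrjq bxh fns pmty wdtt aqaca
Hunk 2: at line 3 remove [dtuog,dzrjq,bxh] add [llxz,esso,kgtk] -> 10 lines: keub ccf ygi llxz esso kgtk fns pmty wdtt aqaca
Hunk 3: at line 3 remove [esso,kgtk,fns] add [kcy,tyvw] -> 9 lines: keub ccf ygi llxz kcy tyvw pmty wdtt aqaca
Hunk 4: at line 6 remove [pmty] add [fecki,rghl] -> 10 lines: keub ccf ygi llxz kcy tyvw fecki rghl wdtt aqaca

Answer: keub
ccf
ygi
llxz
kcy
tyvw
fecki
rghl
wdtt
aqaca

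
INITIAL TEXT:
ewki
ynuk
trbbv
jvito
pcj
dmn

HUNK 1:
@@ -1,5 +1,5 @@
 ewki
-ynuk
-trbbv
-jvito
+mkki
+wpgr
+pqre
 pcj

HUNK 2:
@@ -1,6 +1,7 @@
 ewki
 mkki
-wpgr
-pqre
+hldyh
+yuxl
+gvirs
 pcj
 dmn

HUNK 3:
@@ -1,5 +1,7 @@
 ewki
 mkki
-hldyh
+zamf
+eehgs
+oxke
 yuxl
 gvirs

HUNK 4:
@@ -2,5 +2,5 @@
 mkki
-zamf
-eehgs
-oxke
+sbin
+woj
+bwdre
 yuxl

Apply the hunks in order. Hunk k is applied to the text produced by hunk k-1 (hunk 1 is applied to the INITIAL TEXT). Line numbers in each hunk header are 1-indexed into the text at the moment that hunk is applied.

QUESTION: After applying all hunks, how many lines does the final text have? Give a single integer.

Hunk 1: at line 1 remove [ynuk,trbbv,jvito] add [mkki,wpgr,pqre] -> 6 lines: ewki mkki wpgr pqre pcj dmn
Hunk 2: at line 1 remove [wpgr,pqre] add [hldyh,yuxl,gvirs] -> 7 lines: ewki mkki hldyh yuxl gvirs pcj dmn
Hunk 3: at line 1 remove [hldyh] add [zamf,eehgs,oxke] -> 9 lines: ewki mkki zamf eehgs oxke yuxl gvirs pcj dmn
Hunk 4: at line 2 remove [zamf,eehgs,oxke] add [sbin,woj,bwdre] -> 9 lines: ewki mkki sbin woj bwdre yuxl gvirs pcj dmn
Final line count: 9

Answer: 9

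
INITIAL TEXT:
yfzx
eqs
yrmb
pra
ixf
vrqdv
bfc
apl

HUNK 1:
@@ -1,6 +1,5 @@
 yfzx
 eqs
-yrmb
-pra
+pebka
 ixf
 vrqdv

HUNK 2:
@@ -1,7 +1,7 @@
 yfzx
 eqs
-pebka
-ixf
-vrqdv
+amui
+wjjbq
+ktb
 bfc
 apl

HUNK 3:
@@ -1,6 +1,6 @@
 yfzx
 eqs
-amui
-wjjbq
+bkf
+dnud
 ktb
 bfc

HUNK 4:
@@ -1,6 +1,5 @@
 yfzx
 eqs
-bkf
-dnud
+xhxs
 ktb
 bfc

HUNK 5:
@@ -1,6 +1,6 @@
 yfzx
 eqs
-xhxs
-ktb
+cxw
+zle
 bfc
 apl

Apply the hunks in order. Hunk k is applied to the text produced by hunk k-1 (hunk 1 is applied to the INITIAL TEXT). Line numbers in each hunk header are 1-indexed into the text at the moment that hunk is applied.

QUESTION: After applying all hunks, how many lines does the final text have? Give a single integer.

Answer: 6

Derivation:
Hunk 1: at line 1 remove [yrmb,pra] add [pebka] -> 7 lines: yfzx eqs pebka ixf vrqdv bfc apl
Hunk 2: at line 1 remove [pebka,ixf,vrqdv] add [amui,wjjbq,ktb] -> 7 lines: yfzx eqs amui wjjbq ktb bfc apl
Hunk 3: at line 1 remove [amui,wjjbq] add [bkf,dnud] -> 7 lines: yfzx eqs bkf dnud ktb bfc apl
Hunk 4: at line 1 remove [bkf,dnud] add [xhxs] -> 6 lines: yfzx eqs xhxs ktb bfc apl
Hunk 5: at line 1 remove [xhxs,ktb] add [cxw,zle] -> 6 lines: yfzx eqs cxw zle bfc apl
Final line count: 6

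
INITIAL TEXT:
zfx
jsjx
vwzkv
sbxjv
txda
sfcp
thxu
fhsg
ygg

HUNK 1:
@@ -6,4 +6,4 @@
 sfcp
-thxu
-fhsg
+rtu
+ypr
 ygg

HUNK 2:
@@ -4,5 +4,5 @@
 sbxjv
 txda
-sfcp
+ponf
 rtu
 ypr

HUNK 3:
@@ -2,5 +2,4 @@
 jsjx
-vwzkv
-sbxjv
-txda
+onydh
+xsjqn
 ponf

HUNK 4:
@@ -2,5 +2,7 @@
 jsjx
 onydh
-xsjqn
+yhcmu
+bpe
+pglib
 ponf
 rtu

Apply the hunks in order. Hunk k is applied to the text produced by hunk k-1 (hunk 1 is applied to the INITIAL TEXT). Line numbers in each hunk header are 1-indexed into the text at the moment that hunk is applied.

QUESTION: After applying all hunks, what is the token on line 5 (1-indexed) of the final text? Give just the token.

Answer: bpe

Derivation:
Hunk 1: at line 6 remove [thxu,fhsg] add [rtu,ypr] -> 9 lines: zfx jsjx vwzkv sbxjv txda sfcp rtu ypr ygg
Hunk 2: at line 4 remove [sfcp] add [ponf] -> 9 lines: zfx jsjx vwzkv sbxjv txda ponf rtu ypr ygg
Hunk 3: at line 2 remove [vwzkv,sbxjv,txda] add [onydh,xsjqn] -> 8 lines: zfx jsjx onydh xsjqn ponf rtu ypr ygg
Hunk 4: at line 2 remove [xsjqn] add [yhcmu,bpe,pglib] -> 10 lines: zfx jsjx onydh yhcmu bpe pglib ponf rtu ypr ygg
Final line 5: bpe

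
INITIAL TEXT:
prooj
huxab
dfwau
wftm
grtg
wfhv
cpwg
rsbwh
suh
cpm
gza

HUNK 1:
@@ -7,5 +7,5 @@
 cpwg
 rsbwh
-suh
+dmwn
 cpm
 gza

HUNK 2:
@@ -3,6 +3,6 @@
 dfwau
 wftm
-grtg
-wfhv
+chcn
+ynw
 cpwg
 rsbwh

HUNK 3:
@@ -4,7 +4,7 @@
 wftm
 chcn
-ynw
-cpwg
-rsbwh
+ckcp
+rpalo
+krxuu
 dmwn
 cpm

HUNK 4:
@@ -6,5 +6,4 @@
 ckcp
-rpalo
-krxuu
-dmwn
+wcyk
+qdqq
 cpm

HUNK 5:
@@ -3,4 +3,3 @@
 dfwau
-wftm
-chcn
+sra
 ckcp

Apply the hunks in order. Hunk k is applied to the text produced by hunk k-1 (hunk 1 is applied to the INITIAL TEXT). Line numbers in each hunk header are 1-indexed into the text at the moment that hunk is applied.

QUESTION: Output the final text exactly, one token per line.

Hunk 1: at line 7 remove [suh] add [dmwn] -> 11 lines: prooj huxab dfwau wftm grtg wfhv cpwg rsbwh dmwn cpm gza
Hunk 2: at line 3 remove [grtg,wfhv] add [chcn,ynw] -> 11 lines: prooj huxab dfwau wftm chcn ynw cpwg rsbwh dmwn cpm gza
Hunk 3: at line 4 remove [ynw,cpwg,rsbwh] add [ckcp,rpalo,krxuu] -> 11 lines: prooj huxab dfwau wftm chcn ckcp rpalo krxuu dmwn cpm gza
Hunk 4: at line 6 remove [rpalo,krxuu,dmwn] add [wcyk,qdqq] -> 10 lines: prooj huxab dfwau wftm chcn ckcp wcyk qdqq cpm gza
Hunk 5: at line 3 remove [wftm,chcn] add [sra] -> 9 lines: prooj huxab dfwau sra ckcp wcyk qdqq cpm gza

Answer: prooj
huxab
dfwau
sra
ckcp
wcyk
qdqq
cpm
gza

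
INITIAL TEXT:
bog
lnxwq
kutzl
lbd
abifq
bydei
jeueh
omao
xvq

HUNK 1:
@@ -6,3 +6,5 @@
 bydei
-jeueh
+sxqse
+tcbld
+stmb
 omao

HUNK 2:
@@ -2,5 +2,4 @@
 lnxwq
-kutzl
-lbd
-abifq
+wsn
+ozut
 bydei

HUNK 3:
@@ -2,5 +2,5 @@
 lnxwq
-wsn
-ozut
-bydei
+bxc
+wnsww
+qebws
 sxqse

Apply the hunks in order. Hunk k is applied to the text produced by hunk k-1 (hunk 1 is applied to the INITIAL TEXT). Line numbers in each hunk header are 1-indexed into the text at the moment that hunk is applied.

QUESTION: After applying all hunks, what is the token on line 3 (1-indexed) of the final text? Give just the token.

Hunk 1: at line 6 remove [jeueh] add [sxqse,tcbld,stmb] -> 11 lines: bog lnxwq kutzl lbd abifq bydei sxqse tcbld stmb omao xvq
Hunk 2: at line 2 remove [kutzl,lbd,abifq] add [wsn,ozut] -> 10 lines: bog lnxwq wsn ozut bydei sxqse tcbld stmb omao xvq
Hunk 3: at line 2 remove [wsn,ozut,bydei] add [bxc,wnsww,qebws] -> 10 lines: bog lnxwq bxc wnsww qebws sxqse tcbld stmb omao xvq
Final line 3: bxc

Answer: bxc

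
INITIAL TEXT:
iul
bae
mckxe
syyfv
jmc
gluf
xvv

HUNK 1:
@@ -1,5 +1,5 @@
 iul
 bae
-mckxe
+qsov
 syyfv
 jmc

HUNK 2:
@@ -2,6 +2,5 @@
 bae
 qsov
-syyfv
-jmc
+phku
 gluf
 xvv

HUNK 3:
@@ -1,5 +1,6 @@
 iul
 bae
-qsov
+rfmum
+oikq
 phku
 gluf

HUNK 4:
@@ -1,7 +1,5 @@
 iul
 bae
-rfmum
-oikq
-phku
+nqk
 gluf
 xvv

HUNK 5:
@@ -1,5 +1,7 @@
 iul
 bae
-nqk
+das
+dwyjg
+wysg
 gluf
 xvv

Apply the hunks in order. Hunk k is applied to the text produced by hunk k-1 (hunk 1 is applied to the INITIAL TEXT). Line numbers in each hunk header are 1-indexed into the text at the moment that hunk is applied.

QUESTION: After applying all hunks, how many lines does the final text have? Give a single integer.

Answer: 7

Derivation:
Hunk 1: at line 1 remove [mckxe] add [qsov] -> 7 lines: iul bae qsov syyfv jmc gluf xvv
Hunk 2: at line 2 remove [syyfv,jmc] add [phku] -> 6 lines: iul bae qsov phku gluf xvv
Hunk 3: at line 1 remove [qsov] add [rfmum,oikq] -> 7 lines: iul bae rfmum oikq phku gluf xvv
Hunk 4: at line 1 remove [rfmum,oikq,phku] add [nqk] -> 5 lines: iul bae nqk gluf xvv
Hunk 5: at line 1 remove [nqk] add [das,dwyjg,wysg] -> 7 lines: iul bae das dwyjg wysg gluf xvv
Final line count: 7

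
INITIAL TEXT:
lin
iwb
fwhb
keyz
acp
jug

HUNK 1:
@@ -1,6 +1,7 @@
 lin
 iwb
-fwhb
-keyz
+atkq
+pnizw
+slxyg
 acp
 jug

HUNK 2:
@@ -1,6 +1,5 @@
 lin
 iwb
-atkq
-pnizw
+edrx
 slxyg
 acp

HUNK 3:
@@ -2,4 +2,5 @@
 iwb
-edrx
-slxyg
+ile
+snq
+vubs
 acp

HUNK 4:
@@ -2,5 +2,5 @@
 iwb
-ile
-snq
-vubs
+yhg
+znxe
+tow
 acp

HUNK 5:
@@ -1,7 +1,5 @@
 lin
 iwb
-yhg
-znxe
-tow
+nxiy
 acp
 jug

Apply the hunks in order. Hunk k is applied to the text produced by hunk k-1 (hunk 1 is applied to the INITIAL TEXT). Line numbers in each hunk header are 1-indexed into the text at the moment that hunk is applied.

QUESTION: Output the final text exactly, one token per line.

Hunk 1: at line 1 remove [fwhb,keyz] add [atkq,pnizw,slxyg] -> 7 lines: lin iwb atkq pnizw slxyg acp jug
Hunk 2: at line 1 remove [atkq,pnizw] add [edrx] -> 6 lines: lin iwb edrx slxyg acp jug
Hunk 3: at line 2 remove [edrx,slxyg] add [ile,snq,vubs] -> 7 lines: lin iwb ile snq vubs acp jug
Hunk 4: at line 2 remove [ile,snq,vubs] add [yhg,znxe,tow] -> 7 lines: lin iwb yhg znxe tow acp jug
Hunk 5: at line 1 remove [yhg,znxe,tow] add [nxiy] -> 5 lines: lin iwb nxiy acp jug

Answer: lin
iwb
nxiy
acp
jug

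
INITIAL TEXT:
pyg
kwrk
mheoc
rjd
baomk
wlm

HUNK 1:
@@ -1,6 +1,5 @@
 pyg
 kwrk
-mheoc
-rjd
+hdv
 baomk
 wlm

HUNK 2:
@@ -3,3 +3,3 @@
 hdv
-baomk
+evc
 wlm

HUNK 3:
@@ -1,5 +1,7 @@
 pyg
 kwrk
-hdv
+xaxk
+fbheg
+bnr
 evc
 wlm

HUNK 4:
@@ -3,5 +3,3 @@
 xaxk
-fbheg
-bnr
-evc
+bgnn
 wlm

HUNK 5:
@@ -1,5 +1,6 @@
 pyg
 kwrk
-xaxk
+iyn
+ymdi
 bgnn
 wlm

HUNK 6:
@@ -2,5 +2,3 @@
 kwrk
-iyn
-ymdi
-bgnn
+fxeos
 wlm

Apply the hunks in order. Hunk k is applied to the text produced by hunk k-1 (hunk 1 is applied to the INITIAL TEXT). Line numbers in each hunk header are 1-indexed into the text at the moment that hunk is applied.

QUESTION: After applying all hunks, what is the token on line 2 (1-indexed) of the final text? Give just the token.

Answer: kwrk

Derivation:
Hunk 1: at line 1 remove [mheoc,rjd] add [hdv] -> 5 lines: pyg kwrk hdv baomk wlm
Hunk 2: at line 3 remove [baomk] add [evc] -> 5 lines: pyg kwrk hdv evc wlm
Hunk 3: at line 1 remove [hdv] add [xaxk,fbheg,bnr] -> 7 lines: pyg kwrk xaxk fbheg bnr evc wlm
Hunk 4: at line 3 remove [fbheg,bnr,evc] add [bgnn] -> 5 lines: pyg kwrk xaxk bgnn wlm
Hunk 5: at line 1 remove [xaxk] add [iyn,ymdi] -> 6 lines: pyg kwrk iyn ymdi bgnn wlm
Hunk 6: at line 2 remove [iyn,ymdi,bgnn] add [fxeos] -> 4 lines: pyg kwrk fxeos wlm
Final line 2: kwrk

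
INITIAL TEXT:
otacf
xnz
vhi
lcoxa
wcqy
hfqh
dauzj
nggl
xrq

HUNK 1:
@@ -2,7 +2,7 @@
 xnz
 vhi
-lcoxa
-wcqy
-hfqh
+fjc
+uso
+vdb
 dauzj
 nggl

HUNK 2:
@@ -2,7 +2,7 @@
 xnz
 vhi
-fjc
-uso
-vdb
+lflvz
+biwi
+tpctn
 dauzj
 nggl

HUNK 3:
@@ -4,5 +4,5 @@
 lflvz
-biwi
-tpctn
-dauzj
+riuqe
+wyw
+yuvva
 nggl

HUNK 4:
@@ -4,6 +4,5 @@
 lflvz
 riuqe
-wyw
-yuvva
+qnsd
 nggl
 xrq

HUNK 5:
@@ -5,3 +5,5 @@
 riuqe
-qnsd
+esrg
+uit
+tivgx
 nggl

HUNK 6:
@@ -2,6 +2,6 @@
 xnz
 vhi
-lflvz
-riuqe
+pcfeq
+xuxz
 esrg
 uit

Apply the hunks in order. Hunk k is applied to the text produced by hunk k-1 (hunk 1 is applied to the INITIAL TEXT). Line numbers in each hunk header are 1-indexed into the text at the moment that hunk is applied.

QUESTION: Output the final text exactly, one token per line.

Hunk 1: at line 2 remove [lcoxa,wcqy,hfqh] add [fjc,uso,vdb] -> 9 lines: otacf xnz vhi fjc uso vdb dauzj nggl xrq
Hunk 2: at line 2 remove [fjc,uso,vdb] add [lflvz,biwi,tpctn] -> 9 lines: otacf xnz vhi lflvz biwi tpctn dauzj nggl xrq
Hunk 3: at line 4 remove [biwi,tpctn,dauzj] add [riuqe,wyw,yuvva] -> 9 lines: otacf xnz vhi lflvz riuqe wyw yuvva nggl xrq
Hunk 4: at line 4 remove [wyw,yuvva] add [qnsd] -> 8 lines: otacf xnz vhi lflvz riuqe qnsd nggl xrq
Hunk 5: at line 5 remove [qnsd] add [esrg,uit,tivgx] -> 10 lines: otacf xnz vhi lflvz riuqe esrg uit tivgx nggl xrq
Hunk 6: at line 2 remove [lflvz,riuqe] add [pcfeq,xuxz] -> 10 lines: otacf xnz vhi pcfeq xuxz esrg uit tivgx nggl xrq

Answer: otacf
xnz
vhi
pcfeq
xuxz
esrg
uit
tivgx
nggl
xrq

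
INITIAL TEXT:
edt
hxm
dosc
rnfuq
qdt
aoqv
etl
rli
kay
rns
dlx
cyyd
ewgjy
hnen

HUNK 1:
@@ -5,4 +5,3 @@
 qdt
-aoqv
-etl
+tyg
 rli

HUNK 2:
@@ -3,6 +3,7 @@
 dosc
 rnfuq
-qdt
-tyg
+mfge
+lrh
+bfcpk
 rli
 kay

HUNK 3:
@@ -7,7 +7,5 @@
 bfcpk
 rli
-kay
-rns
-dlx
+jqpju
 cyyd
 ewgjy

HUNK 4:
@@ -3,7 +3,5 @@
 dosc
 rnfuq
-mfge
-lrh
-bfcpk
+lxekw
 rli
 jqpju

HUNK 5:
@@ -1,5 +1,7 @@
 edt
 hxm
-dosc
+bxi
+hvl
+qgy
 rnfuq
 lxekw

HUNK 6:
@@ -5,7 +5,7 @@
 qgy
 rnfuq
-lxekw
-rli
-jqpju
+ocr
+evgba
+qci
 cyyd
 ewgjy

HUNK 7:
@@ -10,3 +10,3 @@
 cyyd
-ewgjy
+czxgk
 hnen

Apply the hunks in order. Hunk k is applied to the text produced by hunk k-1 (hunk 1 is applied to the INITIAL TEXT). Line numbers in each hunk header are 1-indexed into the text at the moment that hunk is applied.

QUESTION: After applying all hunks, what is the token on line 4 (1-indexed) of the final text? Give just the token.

Hunk 1: at line 5 remove [aoqv,etl] add [tyg] -> 13 lines: edt hxm dosc rnfuq qdt tyg rli kay rns dlx cyyd ewgjy hnen
Hunk 2: at line 3 remove [qdt,tyg] add [mfge,lrh,bfcpk] -> 14 lines: edt hxm dosc rnfuq mfge lrh bfcpk rli kay rns dlx cyyd ewgjy hnen
Hunk 3: at line 7 remove [kay,rns,dlx] add [jqpju] -> 12 lines: edt hxm dosc rnfuq mfge lrh bfcpk rli jqpju cyyd ewgjy hnen
Hunk 4: at line 3 remove [mfge,lrh,bfcpk] add [lxekw] -> 10 lines: edt hxm dosc rnfuq lxekw rli jqpju cyyd ewgjy hnen
Hunk 5: at line 1 remove [dosc] add [bxi,hvl,qgy] -> 12 lines: edt hxm bxi hvl qgy rnfuq lxekw rli jqpju cyyd ewgjy hnen
Hunk 6: at line 5 remove [lxekw,rli,jqpju] add [ocr,evgba,qci] -> 12 lines: edt hxm bxi hvl qgy rnfuq ocr evgba qci cyyd ewgjy hnen
Hunk 7: at line 10 remove [ewgjy] add [czxgk] -> 12 lines: edt hxm bxi hvl qgy rnfuq ocr evgba qci cyyd czxgk hnen
Final line 4: hvl

Answer: hvl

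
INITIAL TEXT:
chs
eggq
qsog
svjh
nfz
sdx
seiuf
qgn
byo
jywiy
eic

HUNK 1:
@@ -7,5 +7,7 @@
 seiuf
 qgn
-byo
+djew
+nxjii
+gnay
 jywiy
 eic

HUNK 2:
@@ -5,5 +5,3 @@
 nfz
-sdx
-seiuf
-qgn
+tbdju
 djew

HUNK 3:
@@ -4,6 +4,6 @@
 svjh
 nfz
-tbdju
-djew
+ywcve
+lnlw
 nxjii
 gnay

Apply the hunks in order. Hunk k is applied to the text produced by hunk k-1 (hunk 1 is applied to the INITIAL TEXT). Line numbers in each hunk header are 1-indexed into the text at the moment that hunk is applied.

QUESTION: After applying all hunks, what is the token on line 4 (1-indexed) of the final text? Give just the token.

Hunk 1: at line 7 remove [byo] add [djew,nxjii,gnay] -> 13 lines: chs eggq qsog svjh nfz sdx seiuf qgn djew nxjii gnay jywiy eic
Hunk 2: at line 5 remove [sdx,seiuf,qgn] add [tbdju] -> 11 lines: chs eggq qsog svjh nfz tbdju djew nxjii gnay jywiy eic
Hunk 3: at line 4 remove [tbdju,djew] add [ywcve,lnlw] -> 11 lines: chs eggq qsog svjh nfz ywcve lnlw nxjii gnay jywiy eic
Final line 4: svjh

Answer: svjh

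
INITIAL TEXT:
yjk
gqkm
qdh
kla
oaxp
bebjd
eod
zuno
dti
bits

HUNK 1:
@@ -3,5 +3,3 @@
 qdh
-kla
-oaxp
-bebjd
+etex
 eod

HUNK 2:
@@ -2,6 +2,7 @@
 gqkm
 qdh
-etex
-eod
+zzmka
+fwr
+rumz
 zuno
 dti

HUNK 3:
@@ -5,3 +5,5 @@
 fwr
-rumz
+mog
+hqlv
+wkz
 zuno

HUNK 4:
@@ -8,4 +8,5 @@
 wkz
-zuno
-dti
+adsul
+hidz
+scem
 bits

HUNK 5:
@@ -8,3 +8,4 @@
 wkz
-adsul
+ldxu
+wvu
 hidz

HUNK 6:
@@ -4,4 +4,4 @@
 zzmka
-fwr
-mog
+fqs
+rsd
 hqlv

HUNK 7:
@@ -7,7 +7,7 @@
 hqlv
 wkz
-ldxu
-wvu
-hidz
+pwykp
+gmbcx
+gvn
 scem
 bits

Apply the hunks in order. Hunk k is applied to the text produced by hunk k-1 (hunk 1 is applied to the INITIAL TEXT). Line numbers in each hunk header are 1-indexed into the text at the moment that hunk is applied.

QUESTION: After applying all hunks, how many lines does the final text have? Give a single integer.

Hunk 1: at line 3 remove [kla,oaxp,bebjd] add [etex] -> 8 lines: yjk gqkm qdh etex eod zuno dti bits
Hunk 2: at line 2 remove [etex,eod] add [zzmka,fwr,rumz] -> 9 lines: yjk gqkm qdh zzmka fwr rumz zuno dti bits
Hunk 3: at line 5 remove [rumz] add [mog,hqlv,wkz] -> 11 lines: yjk gqkm qdh zzmka fwr mog hqlv wkz zuno dti bits
Hunk 4: at line 8 remove [zuno,dti] add [adsul,hidz,scem] -> 12 lines: yjk gqkm qdh zzmka fwr mog hqlv wkz adsul hidz scem bits
Hunk 5: at line 8 remove [adsul] add [ldxu,wvu] -> 13 lines: yjk gqkm qdh zzmka fwr mog hqlv wkz ldxu wvu hidz scem bits
Hunk 6: at line 4 remove [fwr,mog] add [fqs,rsd] -> 13 lines: yjk gqkm qdh zzmka fqs rsd hqlv wkz ldxu wvu hidz scem bits
Hunk 7: at line 7 remove [ldxu,wvu,hidz] add [pwykp,gmbcx,gvn] -> 13 lines: yjk gqkm qdh zzmka fqs rsd hqlv wkz pwykp gmbcx gvn scem bits
Final line count: 13

Answer: 13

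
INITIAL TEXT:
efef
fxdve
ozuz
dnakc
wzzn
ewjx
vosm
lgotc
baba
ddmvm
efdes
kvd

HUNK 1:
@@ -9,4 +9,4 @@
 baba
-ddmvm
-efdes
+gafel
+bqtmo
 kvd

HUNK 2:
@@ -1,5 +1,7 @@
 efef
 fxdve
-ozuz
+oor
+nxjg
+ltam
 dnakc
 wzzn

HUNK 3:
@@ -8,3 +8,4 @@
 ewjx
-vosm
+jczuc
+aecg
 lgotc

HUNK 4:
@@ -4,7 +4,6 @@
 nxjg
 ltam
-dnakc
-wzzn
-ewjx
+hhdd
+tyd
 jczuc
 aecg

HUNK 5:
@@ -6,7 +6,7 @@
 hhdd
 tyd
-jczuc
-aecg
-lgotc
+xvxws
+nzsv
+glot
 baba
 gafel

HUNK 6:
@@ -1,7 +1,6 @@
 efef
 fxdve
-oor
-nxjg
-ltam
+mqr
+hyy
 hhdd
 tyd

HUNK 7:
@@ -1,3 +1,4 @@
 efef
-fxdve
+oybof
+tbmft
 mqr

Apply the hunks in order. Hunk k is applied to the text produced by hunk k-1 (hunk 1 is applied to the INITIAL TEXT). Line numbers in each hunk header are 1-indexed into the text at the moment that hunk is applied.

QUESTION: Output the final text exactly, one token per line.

Answer: efef
oybof
tbmft
mqr
hyy
hhdd
tyd
xvxws
nzsv
glot
baba
gafel
bqtmo
kvd

Derivation:
Hunk 1: at line 9 remove [ddmvm,efdes] add [gafel,bqtmo] -> 12 lines: efef fxdve ozuz dnakc wzzn ewjx vosm lgotc baba gafel bqtmo kvd
Hunk 2: at line 1 remove [ozuz] add [oor,nxjg,ltam] -> 14 lines: efef fxdve oor nxjg ltam dnakc wzzn ewjx vosm lgotc baba gafel bqtmo kvd
Hunk 3: at line 8 remove [vosm] add [jczuc,aecg] -> 15 lines: efef fxdve oor nxjg ltam dnakc wzzn ewjx jczuc aecg lgotc baba gafel bqtmo kvd
Hunk 4: at line 4 remove [dnakc,wzzn,ewjx] add [hhdd,tyd] -> 14 lines: efef fxdve oor nxjg ltam hhdd tyd jczuc aecg lgotc baba gafel bqtmo kvd
Hunk 5: at line 6 remove [jczuc,aecg,lgotc] add [xvxws,nzsv,glot] -> 14 lines: efef fxdve oor nxjg ltam hhdd tyd xvxws nzsv glot baba gafel bqtmo kvd
Hunk 6: at line 1 remove [oor,nxjg,ltam] add [mqr,hyy] -> 13 lines: efef fxdve mqr hyy hhdd tyd xvxws nzsv glot baba gafel bqtmo kvd
Hunk 7: at line 1 remove [fxdve] add [oybof,tbmft] -> 14 lines: efef oybof tbmft mqr hyy hhdd tyd xvxws nzsv glot baba gafel bqtmo kvd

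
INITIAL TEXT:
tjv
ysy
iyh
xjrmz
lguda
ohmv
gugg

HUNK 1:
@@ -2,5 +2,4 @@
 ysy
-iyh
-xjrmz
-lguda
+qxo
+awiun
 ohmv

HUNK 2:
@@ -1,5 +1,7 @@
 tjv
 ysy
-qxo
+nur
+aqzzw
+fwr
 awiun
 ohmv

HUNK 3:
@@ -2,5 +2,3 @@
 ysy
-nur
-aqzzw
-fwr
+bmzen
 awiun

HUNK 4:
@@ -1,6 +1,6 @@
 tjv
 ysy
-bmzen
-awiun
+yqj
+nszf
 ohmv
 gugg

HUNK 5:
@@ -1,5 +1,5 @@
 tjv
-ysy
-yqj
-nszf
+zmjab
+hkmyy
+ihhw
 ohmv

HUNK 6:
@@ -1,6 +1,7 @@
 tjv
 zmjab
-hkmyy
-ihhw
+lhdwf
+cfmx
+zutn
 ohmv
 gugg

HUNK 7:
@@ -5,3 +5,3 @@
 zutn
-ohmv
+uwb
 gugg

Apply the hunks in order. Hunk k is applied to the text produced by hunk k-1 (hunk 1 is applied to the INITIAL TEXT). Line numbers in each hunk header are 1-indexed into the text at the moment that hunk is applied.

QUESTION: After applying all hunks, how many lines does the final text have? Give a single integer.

Answer: 7

Derivation:
Hunk 1: at line 2 remove [iyh,xjrmz,lguda] add [qxo,awiun] -> 6 lines: tjv ysy qxo awiun ohmv gugg
Hunk 2: at line 1 remove [qxo] add [nur,aqzzw,fwr] -> 8 lines: tjv ysy nur aqzzw fwr awiun ohmv gugg
Hunk 3: at line 2 remove [nur,aqzzw,fwr] add [bmzen] -> 6 lines: tjv ysy bmzen awiun ohmv gugg
Hunk 4: at line 1 remove [bmzen,awiun] add [yqj,nszf] -> 6 lines: tjv ysy yqj nszf ohmv gugg
Hunk 5: at line 1 remove [ysy,yqj,nszf] add [zmjab,hkmyy,ihhw] -> 6 lines: tjv zmjab hkmyy ihhw ohmv gugg
Hunk 6: at line 1 remove [hkmyy,ihhw] add [lhdwf,cfmx,zutn] -> 7 lines: tjv zmjab lhdwf cfmx zutn ohmv gugg
Hunk 7: at line 5 remove [ohmv] add [uwb] -> 7 lines: tjv zmjab lhdwf cfmx zutn uwb gugg
Final line count: 7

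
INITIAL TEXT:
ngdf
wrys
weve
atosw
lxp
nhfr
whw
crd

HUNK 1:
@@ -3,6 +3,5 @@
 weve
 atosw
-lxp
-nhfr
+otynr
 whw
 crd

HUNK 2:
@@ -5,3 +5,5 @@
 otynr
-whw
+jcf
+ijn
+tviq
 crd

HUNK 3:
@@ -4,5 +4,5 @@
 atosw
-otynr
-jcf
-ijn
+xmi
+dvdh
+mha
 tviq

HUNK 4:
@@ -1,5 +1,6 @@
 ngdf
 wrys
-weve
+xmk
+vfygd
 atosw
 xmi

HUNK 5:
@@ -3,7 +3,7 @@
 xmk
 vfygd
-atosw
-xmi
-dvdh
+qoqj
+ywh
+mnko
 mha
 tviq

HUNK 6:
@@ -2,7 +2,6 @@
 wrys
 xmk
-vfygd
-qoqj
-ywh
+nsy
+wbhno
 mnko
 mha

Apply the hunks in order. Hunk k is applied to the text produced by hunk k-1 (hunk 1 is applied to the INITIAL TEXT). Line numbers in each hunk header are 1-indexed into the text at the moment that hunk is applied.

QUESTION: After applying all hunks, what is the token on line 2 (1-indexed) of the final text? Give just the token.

Hunk 1: at line 3 remove [lxp,nhfr] add [otynr] -> 7 lines: ngdf wrys weve atosw otynr whw crd
Hunk 2: at line 5 remove [whw] add [jcf,ijn,tviq] -> 9 lines: ngdf wrys weve atosw otynr jcf ijn tviq crd
Hunk 3: at line 4 remove [otynr,jcf,ijn] add [xmi,dvdh,mha] -> 9 lines: ngdf wrys weve atosw xmi dvdh mha tviq crd
Hunk 4: at line 1 remove [weve] add [xmk,vfygd] -> 10 lines: ngdf wrys xmk vfygd atosw xmi dvdh mha tviq crd
Hunk 5: at line 3 remove [atosw,xmi,dvdh] add [qoqj,ywh,mnko] -> 10 lines: ngdf wrys xmk vfygd qoqj ywh mnko mha tviq crd
Hunk 6: at line 2 remove [vfygd,qoqj,ywh] add [nsy,wbhno] -> 9 lines: ngdf wrys xmk nsy wbhno mnko mha tviq crd
Final line 2: wrys

Answer: wrys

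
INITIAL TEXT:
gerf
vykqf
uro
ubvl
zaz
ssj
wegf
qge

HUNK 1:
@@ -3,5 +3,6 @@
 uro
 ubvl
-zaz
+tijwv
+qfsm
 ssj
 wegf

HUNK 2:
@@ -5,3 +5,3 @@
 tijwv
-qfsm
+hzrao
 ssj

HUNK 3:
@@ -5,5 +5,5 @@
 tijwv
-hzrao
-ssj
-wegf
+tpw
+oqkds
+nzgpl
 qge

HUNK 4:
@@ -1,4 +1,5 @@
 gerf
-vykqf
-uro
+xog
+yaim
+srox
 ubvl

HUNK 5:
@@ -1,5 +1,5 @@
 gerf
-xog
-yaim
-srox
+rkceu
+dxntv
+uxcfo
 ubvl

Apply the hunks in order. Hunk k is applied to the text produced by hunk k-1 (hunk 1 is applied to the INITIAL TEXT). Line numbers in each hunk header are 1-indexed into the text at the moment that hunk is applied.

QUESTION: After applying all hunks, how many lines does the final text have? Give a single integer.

Answer: 10

Derivation:
Hunk 1: at line 3 remove [zaz] add [tijwv,qfsm] -> 9 lines: gerf vykqf uro ubvl tijwv qfsm ssj wegf qge
Hunk 2: at line 5 remove [qfsm] add [hzrao] -> 9 lines: gerf vykqf uro ubvl tijwv hzrao ssj wegf qge
Hunk 3: at line 5 remove [hzrao,ssj,wegf] add [tpw,oqkds,nzgpl] -> 9 lines: gerf vykqf uro ubvl tijwv tpw oqkds nzgpl qge
Hunk 4: at line 1 remove [vykqf,uro] add [xog,yaim,srox] -> 10 lines: gerf xog yaim srox ubvl tijwv tpw oqkds nzgpl qge
Hunk 5: at line 1 remove [xog,yaim,srox] add [rkceu,dxntv,uxcfo] -> 10 lines: gerf rkceu dxntv uxcfo ubvl tijwv tpw oqkds nzgpl qge
Final line count: 10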